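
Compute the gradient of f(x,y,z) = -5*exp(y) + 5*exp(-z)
(0, -5*exp(y), -5*exp(-z))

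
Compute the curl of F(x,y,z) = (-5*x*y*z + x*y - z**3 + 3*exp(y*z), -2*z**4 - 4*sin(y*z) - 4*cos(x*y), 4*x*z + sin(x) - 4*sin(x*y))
(-4*x*cos(x*y) + 4*y*cos(y*z) + 8*z**3, -5*x*y + 3*y*exp(y*z) + 4*y*cos(x*y) - 3*z**2 - 4*z - cos(x), 5*x*z - x + 4*y*sin(x*y) - 3*z*exp(y*z))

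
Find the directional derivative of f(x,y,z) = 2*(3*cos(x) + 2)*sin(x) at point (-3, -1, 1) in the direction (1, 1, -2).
sqrt(6)*(2*cos(3)/3 + cos(6))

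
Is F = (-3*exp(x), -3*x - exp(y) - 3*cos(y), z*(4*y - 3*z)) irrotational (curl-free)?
No, ∇×F = (4*z, 0, -3)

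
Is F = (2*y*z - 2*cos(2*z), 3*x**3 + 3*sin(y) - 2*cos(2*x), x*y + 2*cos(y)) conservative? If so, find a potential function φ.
No, ∇×F = (x - 2*sin(y), y + 4*sin(2*z), 9*x**2 - 2*z + 4*sin(2*x)) ≠ 0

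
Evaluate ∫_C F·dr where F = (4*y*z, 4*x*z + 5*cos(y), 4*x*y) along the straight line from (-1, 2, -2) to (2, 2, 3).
32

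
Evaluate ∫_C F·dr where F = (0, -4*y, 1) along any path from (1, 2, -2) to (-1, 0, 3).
13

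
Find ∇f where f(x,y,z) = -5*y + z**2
(0, -5, 2*z)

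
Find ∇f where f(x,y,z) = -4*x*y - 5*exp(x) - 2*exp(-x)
(-4*y - 5*exp(x) + 2*exp(-x), -4*x, 0)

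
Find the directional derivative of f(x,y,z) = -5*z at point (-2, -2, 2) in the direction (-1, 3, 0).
0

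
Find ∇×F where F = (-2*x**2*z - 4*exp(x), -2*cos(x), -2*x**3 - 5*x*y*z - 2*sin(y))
(-5*x*z - 2*cos(y), 4*x**2 + 5*y*z, 2*sin(x))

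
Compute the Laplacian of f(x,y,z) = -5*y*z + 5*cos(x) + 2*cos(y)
-5*cos(x) - 2*cos(y)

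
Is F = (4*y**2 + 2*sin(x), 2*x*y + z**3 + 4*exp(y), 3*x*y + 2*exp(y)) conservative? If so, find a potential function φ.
No, ∇×F = (3*x - 3*z**2 + 2*exp(y), -3*y, -6*y) ≠ 0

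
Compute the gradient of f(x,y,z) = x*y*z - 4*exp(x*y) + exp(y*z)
(y*(z - 4*exp(x*y)), x*z - 4*x*exp(x*y) + z*exp(y*z), y*(x + exp(y*z)))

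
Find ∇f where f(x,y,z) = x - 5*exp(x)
(1 - 5*exp(x), 0, 0)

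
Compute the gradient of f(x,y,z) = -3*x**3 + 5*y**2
(-9*x**2, 10*y, 0)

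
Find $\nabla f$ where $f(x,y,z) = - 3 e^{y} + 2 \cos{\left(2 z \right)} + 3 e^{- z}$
(0, -3*exp(y), -4*sin(2*z) - 3*exp(-z))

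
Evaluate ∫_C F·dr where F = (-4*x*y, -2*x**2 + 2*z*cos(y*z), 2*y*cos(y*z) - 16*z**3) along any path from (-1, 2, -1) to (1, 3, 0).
2*sin(2) + 2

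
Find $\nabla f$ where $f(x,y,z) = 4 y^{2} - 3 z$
(0, 8*y, -3)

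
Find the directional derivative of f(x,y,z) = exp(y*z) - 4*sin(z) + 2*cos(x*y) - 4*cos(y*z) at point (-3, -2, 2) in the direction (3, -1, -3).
2*sqrt(19)*(6*exp(4)*cos(2) + 3*exp(4)*sin(6) + 2 - 8*exp(4)*sin(4))*exp(-4)/19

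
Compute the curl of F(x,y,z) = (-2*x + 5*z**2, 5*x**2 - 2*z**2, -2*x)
(4*z, 10*z + 2, 10*x)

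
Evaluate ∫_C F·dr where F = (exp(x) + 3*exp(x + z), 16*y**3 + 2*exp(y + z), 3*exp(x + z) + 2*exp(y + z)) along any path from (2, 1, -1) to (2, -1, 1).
-3*E*(1 - exp(2))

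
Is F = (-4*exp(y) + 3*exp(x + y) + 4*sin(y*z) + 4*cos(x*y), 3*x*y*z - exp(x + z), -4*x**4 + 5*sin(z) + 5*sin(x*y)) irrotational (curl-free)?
No, ∇×F = (-3*x*y + 5*x*cos(x*y) + exp(x + z), 16*x**3 - 5*y*cos(x*y) + 4*y*cos(y*z), 4*x*sin(x*y) + 3*y*z - 4*z*cos(y*z) + 4*exp(y) - 3*exp(x + y) - exp(x + z))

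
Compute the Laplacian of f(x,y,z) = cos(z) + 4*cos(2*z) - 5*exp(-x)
-cos(z) - 16*cos(2*z) - 5*exp(-x)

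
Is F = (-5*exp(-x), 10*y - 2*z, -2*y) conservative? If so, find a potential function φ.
Yes, F is conservative. φ = 5*y**2 - 2*y*z + 5*exp(-x)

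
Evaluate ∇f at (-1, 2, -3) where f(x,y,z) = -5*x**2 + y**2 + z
(10, 4, 1)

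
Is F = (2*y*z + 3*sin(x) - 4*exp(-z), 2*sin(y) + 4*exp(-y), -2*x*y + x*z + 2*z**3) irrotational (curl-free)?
No, ∇×F = (-2*x, 4*y - z + 4*exp(-z), -2*z)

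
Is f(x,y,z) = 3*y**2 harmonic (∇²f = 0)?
No, ∇²f = 6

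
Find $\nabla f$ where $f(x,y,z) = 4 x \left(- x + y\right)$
(-8*x + 4*y, 4*x, 0)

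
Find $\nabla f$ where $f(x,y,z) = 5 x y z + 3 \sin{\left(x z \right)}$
(z*(5*y + 3*cos(x*z)), 5*x*z, x*(5*y + 3*cos(x*z)))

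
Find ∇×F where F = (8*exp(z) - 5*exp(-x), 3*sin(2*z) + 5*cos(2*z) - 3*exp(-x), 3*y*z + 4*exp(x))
(3*z + 10*sin(2*z) - 6*cos(2*z), -4*exp(x) + 8*exp(z), 3*exp(-x))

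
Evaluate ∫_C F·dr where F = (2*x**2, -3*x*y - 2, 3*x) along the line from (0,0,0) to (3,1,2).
22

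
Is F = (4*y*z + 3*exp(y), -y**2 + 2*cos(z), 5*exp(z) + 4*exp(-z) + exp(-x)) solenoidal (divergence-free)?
No, ∇·F = -2*y + 9*sinh(z) + cosh(z)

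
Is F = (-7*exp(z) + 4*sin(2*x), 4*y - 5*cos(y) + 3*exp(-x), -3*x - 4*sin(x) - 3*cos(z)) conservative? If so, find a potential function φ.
No, ∇×F = (0, -7*exp(z) + 4*cos(x) + 3, -3*exp(-x)) ≠ 0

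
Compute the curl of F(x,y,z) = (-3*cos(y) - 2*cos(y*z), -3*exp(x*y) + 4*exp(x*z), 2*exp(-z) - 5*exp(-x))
(-4*x*exp(x*z), 2*y*sin(y*z) - 5*exp(-x), -3*y*exp(x*y) + 4*z*exp(x*z) - 2*z*sin(y*z) - 3*sin(y))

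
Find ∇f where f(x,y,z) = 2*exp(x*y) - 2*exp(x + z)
(2*y*exp(x*y) - 2*exp(x + z), 2*x*exp(x*y), -2*exp(x + z))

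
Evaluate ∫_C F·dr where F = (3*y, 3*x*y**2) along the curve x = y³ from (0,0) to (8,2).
68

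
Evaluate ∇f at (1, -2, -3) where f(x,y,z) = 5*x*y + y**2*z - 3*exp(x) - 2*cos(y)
(-10 - 3*E, 17 - 2*sin(2), 4)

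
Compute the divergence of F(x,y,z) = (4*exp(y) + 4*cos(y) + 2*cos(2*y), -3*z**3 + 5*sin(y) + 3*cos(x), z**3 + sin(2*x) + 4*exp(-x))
3*z**2 + 5*cos(y)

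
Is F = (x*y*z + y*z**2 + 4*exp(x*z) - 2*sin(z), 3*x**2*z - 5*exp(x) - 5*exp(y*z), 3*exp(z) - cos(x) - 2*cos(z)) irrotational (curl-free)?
No, ∇×F = (-3*x**2 + 5*y*exp(y*z), x*y + 4*x*exp(x*z) + 2*y*z - sin(x) - 2*cos(z), 5*x*z - z**2 - 5*exp(x))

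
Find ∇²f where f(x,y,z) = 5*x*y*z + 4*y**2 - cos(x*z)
x**2*cos(x*z) + z**2*cos(x*z) + 8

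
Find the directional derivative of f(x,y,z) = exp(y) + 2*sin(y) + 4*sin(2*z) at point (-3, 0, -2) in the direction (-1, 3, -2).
sqrt(14)*(9 - 16*cos(4))/14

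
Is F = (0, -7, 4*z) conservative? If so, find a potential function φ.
Yes, F is conservative. φ = -7*y + 2*z**2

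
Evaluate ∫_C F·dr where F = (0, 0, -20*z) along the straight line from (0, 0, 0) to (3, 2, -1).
-10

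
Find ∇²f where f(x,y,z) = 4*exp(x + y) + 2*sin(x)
8*exp(x + y) - 2*sin(x)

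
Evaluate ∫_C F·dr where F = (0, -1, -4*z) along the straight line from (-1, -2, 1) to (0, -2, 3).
-16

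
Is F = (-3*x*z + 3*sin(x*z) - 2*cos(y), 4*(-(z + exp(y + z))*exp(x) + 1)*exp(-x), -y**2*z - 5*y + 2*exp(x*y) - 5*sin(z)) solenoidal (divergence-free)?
No, ∇·F = -y**2 + 3*z*cos(x*z) - 3*z - 4*exp(y + z) - 5*cos(z)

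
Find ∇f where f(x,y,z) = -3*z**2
(0, 0, -6*z)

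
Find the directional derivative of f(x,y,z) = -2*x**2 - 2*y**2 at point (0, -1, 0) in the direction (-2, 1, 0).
4*sqrt(5)/5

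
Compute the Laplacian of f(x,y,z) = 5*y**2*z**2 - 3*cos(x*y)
3*x**2*cos(x*y) + 3*y**2*cos(x*y) + 10*y**2 + 10*z**2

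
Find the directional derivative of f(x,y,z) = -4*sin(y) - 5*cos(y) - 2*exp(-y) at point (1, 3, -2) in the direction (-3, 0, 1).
0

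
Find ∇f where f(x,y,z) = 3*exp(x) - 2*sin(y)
(3*exp(x), -2*cos(y), 0)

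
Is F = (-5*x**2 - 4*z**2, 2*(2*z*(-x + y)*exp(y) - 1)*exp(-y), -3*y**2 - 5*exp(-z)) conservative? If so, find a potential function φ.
No, ∇×F = (4*x - 10*y, -8*z, -4*z) ≠ 0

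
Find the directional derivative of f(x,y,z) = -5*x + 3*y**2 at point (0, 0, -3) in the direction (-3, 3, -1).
15*sqrt(19)/19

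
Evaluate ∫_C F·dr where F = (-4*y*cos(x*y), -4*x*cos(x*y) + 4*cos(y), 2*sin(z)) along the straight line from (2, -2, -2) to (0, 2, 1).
-2*cos(1) + 2*cos(2) - 4*sin(4) + 8*sin(2)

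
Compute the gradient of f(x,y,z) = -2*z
(0, 0, -2)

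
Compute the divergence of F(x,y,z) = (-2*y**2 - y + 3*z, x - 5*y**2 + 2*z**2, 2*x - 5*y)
-10*y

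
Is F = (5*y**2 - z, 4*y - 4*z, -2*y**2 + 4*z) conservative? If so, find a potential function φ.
No, ∇×F = (4 - 4*y, -1, -10*y) ≠ 0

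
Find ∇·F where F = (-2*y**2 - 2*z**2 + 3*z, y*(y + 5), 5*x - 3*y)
2*y + 5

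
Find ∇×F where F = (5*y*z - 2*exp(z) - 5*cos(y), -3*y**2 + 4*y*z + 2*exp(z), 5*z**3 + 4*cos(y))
(-4*y - 2*exp(z) - 4*sin(y), 5*y - 2*exp(z), -5*z - 5*sin(y))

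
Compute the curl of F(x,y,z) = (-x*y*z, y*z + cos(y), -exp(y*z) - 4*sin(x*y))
(-4*x*cos(x*y) - y - z*exp(y*z), y*(-x + 4*cos(x*y)), x*z)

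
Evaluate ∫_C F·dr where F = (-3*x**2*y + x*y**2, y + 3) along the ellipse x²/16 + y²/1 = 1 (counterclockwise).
48*pi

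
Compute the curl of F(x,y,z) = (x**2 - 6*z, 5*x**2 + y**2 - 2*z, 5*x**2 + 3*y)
(5, -10*x - 6, 10*x)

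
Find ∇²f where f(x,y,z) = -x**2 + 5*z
-2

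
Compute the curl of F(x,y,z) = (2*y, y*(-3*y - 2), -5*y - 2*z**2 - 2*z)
(-5, 0, -2)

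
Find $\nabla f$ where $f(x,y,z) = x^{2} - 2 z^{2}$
(2*x, 0, -4*z)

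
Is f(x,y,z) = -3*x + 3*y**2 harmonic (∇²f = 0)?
No, ∇²f = 6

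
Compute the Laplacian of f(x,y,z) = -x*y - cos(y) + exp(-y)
cos(y) + exp(-y)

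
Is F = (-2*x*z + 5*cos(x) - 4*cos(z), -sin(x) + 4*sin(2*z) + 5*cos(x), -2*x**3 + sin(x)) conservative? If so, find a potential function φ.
No, ∇×F = (-8*cos(2*z), 6*x**2 - 2*x + 4*sin(z) - cos(x), -5*sin(x) - cos(x)) ≠ 0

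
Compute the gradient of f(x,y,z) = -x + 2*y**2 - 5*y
(-1, 4*y - 5, 0)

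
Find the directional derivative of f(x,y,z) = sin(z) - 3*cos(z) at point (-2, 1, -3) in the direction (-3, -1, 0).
0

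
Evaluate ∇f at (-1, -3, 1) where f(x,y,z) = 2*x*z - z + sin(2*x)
(2*cos(2) + 2, 0, -3)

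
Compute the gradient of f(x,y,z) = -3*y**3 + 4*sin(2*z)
(0, -9*y**2, 8*cos(2*z))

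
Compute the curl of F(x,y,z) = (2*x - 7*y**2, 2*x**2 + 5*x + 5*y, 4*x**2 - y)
(-1, -8*x, 4*x + 14*y + 5)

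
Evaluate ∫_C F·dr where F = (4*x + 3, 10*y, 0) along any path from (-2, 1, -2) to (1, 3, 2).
43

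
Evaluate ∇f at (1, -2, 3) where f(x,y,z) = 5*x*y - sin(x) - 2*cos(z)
(-10 - cos(1), 5, 2*sin(3))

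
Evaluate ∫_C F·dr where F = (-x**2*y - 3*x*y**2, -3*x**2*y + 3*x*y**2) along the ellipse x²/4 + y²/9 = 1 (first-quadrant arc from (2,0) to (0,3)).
93*pi/8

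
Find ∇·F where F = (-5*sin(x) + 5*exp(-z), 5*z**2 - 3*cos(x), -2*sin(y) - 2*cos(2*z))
4*sin(2*z) - 5*cos(x)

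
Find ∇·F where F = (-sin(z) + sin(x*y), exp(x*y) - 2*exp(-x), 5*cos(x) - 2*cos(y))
x*exp(x*y) + y*cos(x*y)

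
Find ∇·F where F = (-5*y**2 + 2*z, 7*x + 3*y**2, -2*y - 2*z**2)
6*y - 4*z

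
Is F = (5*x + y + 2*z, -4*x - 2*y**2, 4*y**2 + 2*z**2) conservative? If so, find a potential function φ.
No, ∇×F = (8*y, 2, -5) ≠ 0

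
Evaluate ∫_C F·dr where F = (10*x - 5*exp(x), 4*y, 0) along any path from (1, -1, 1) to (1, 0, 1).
-2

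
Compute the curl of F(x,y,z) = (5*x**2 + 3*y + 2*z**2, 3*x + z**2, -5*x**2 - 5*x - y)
(-2*z - 1, 10*x + 4*z + 5, 0)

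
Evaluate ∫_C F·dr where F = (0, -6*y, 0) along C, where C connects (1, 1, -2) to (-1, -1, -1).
0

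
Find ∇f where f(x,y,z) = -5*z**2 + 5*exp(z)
(0, 0, -10*z + 5*exp(z))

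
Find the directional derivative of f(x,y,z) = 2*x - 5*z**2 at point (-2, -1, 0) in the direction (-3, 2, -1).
-3*sqrt(14)/7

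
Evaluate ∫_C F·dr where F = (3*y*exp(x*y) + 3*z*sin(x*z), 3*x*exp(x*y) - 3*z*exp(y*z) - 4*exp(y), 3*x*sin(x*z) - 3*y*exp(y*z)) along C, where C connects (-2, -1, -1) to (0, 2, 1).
-10*exp(2) + 3*cos(2) + 4*exp(-1) + 3*E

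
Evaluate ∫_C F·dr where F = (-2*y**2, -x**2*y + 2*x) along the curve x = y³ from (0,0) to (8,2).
-312/5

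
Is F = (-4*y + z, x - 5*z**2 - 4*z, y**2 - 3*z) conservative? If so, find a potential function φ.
No, ∇×F = (2*y + 10*z + 4, 1, 5) ≠ 0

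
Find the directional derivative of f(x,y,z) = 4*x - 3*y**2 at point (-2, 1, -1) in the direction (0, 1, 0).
-6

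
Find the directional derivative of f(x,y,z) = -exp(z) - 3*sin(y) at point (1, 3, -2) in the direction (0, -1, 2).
sqrt(5)*(3*exp(2)*cos(3) - 2)*exp(-2)/5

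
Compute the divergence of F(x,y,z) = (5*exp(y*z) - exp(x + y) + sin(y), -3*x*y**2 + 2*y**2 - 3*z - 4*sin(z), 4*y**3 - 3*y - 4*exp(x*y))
-6*x*y + 4*y - exp(x + y)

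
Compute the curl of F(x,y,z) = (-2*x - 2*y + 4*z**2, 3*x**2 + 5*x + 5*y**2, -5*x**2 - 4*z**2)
(0, 10*x + 8*z, 6*x + 7)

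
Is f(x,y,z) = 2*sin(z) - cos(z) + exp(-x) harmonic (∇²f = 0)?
No, ∇²f = -2*sin(z) + cos(z) + exp(-x)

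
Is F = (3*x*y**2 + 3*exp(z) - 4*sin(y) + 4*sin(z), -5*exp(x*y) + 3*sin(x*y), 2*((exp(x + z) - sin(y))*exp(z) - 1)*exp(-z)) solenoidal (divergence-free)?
No, ∇·F = -5*x*exp(x*y) + 3*x*cos(x*y) + 3*y**2 + 2*exp(x + z) + 2*exp(-z)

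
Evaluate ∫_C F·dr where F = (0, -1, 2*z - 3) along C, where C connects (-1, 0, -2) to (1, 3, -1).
-9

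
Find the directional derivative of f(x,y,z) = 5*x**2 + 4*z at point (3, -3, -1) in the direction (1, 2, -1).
13*sqrt(6)/3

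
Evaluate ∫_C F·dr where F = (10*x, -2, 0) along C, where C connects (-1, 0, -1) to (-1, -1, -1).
2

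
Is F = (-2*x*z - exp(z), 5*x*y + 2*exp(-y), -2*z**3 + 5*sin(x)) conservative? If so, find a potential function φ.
No, ∇×F = (0, -2*x - exp(z) - 5*cos(x), 5*y) ≠ 0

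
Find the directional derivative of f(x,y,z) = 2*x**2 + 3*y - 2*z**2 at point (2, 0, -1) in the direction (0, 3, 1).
13*sqrt(10)/10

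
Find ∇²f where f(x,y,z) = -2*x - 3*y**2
-6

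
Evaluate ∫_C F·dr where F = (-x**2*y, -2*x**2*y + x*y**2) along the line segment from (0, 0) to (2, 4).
-8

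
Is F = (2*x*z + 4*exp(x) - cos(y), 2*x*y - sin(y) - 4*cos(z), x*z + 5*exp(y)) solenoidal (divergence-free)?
No, ∇·F = 3*x + 2*z + 4*exp(x) - cos(y)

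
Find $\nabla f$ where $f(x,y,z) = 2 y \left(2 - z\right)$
(0, 4 - 2*z, -2*y)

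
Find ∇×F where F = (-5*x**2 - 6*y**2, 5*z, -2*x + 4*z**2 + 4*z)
(-5, 2, 12*y)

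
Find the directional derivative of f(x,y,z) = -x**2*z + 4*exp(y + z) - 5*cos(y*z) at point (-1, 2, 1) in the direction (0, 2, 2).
sqrt(2)*(-1 + 15*sin(2) + 8*exp(3))/2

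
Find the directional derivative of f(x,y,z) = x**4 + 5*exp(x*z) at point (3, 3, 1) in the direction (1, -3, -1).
2*sqrt(11)*(54 - 5*exp(3))/11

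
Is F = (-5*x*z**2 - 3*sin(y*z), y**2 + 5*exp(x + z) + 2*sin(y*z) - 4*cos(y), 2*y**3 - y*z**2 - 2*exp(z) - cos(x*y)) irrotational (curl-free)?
No, ∇×F = (x*sin(x*y) + 6*y**2 - 2*y*cos(y*z) - z**2 - 5*exp(x + z), -10*x*z - y*sin(x*y) - 3*y*cos(y*z), 3*z*cos(y*z) + 5*exp(x + z))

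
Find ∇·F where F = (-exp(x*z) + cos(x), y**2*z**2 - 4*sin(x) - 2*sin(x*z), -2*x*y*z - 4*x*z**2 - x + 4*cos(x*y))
-2*x*y - 8*x*z + 2*y*z**2 - z*exp(x*z) - sin(x)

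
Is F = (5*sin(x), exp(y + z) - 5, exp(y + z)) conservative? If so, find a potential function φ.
Yes, F is conservative. φ = -5*y + exp(y + z) - 5*cos(x)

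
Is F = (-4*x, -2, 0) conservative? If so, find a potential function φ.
Yes, F is conservative. φ = -2*x**2 - 2*y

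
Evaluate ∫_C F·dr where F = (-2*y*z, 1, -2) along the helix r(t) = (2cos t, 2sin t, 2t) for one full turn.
8*pi*(-1 + 2*pi)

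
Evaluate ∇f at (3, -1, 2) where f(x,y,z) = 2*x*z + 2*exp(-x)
(4 - 2*exp(-3), 0, 6)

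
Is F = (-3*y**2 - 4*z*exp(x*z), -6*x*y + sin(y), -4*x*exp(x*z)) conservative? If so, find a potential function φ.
Yes, F is conservative. φ = -3*x*y**2 - 4*exp(x*z) - cos(y)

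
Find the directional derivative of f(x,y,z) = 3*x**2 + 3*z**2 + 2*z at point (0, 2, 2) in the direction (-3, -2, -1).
-sqrt(14)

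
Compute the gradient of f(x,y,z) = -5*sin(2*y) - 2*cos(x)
(2*sin(x), -10*cos(2*y), 0)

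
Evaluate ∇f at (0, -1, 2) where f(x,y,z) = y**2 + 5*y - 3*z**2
(0, 3, -12)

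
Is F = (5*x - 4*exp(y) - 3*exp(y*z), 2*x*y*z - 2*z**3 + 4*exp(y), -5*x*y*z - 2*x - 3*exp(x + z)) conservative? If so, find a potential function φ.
No, ∇×F = (-2*x*y - 5*x*z + 6*z**2, 5*y*z - 3*y*exp(y*z) + 3*exp(x + z) + 2, 2*y*z + 3*z*exp(y*z) + 4*exp(y)) ≠ 0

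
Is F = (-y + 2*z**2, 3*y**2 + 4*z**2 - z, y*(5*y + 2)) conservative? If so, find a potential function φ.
No, ∇×F = (10*y - 8*z + 3, 4*z, 1) ≠ 0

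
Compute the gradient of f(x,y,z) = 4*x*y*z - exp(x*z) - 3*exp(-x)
(4*y*z - z*exp(x*z) + 3*exp(-x), 4*x*z, x*(4*y - exp(x*z)))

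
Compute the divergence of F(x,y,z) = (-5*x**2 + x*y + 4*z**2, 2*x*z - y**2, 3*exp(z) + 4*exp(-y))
-10*x - y + 3*exp(z)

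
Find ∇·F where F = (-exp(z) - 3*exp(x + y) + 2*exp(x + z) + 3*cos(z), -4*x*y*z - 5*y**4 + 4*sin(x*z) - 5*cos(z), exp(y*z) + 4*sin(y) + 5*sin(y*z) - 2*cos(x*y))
-4*x*z - 20*y**3 + y*exp(y*z) + 5*y*cos(y*z) - 3*exp(x + y) + 2*exp(x + z)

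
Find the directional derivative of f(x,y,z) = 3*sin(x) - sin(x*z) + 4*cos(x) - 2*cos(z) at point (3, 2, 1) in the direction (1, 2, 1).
sqrt(6)*(-4*sin(3) - cos(3) + 2*sin(1))/6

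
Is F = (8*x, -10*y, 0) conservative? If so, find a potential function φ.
Yes, F is conservative. φ = 4*x**2 - 5*y**2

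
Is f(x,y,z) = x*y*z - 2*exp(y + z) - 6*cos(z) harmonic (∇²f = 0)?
No, ∇²f = -4*exp(y + z) + 6*cos(z)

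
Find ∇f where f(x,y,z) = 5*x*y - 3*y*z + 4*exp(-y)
(5*y, 5*x - 3*z - 4*exp(-y), -3*y)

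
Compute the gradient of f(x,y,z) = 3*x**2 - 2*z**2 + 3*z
(6*x, 0, 3 - 4*z)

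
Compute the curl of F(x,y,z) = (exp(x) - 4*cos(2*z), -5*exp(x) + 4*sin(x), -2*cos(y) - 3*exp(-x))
(2*sin(y), 8*sin(2*z) - 3*exp(-x), -5*exp(x) + 4*cos(x))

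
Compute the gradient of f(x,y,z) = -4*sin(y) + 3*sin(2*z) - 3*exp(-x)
(3*exp(-x), -4*cos(y), 6*cos(2*z))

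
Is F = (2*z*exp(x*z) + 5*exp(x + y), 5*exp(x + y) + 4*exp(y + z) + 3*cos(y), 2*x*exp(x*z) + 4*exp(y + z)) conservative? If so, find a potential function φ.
Yes, F is conservative. φ = 2*exp(x*z) + 5*exp(x + y) + 4*exp(y + z) + 3*sin(y)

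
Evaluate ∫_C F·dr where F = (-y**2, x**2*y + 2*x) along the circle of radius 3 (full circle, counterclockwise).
18*pi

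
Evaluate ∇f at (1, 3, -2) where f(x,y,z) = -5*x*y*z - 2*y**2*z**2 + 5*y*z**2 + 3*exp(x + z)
(3*exp(-1) + 30, -18, -3 + 3*exp(-1))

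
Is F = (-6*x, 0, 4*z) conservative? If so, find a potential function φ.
Yes, F is conservative. φ = -3*x**2 + 2*z**2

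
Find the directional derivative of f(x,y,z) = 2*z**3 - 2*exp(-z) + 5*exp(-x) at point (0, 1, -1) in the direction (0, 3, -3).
sqrt(2)*(-3 - E)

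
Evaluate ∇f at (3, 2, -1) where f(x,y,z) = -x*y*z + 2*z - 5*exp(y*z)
(2, 5*exp(-2) + 3, -4 - 10*exp(-2))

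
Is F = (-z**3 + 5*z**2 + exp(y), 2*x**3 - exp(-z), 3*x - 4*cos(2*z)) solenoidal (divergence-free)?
No, ∇·F = 8*sin(2*z)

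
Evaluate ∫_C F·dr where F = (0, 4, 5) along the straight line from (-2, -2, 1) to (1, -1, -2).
-11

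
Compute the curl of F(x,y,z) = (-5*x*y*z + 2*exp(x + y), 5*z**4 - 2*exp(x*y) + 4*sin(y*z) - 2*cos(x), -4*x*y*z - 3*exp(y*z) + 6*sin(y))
(-4*x*z - 4*y*cos(y*z) - 20*z**3 - 3*z*exp(y*z) + 6*cos(y), y*(-5*x + 4*z), 5*x*z - 2*y*exp(x*y) - 2*exp(x + y) + 2*sin(x))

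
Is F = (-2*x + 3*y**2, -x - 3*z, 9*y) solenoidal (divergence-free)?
No, ∇·F = -2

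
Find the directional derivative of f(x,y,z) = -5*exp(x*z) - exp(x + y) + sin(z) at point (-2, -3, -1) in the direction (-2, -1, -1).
sqrt(6)*(-20*exp(7) - exp(5)*cos(1) + 3)*exp(-5)/6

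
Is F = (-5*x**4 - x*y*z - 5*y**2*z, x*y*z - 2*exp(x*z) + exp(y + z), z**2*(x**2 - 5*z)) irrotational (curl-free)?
No, ∇×F = (-x*y + 2*x*exp(x*z) - exp(y + z), -x*y - 2*x*z**2 - 5*y**2, z*(x + 11*y - 2*exp(x*z)))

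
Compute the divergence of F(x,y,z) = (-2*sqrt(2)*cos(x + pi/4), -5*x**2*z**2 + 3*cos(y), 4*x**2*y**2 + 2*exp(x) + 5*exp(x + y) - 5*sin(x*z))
-5*x*cos(x*z) - 3*sin(y) + 2*sqrt(2)*sin(x + pi/4)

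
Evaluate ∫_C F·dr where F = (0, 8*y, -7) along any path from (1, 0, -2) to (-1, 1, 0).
-10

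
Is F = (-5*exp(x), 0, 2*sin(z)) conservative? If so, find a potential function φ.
Yes, F is conservative. φ = -5*exp(x) - 2*cos(z)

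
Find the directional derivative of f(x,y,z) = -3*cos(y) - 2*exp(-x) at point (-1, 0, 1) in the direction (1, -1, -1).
2*sqrt(3)*E/3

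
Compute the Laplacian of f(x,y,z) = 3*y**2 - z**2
4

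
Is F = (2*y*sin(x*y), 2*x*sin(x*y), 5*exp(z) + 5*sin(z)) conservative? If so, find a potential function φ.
Yes, F is conservative. φ = 5*exp(z) - 5*cos(z) - 2*cos(x*y)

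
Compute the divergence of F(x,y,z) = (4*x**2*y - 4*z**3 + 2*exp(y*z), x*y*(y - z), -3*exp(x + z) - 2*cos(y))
9*x*y + x*(y - z) - 3*exp(x + z)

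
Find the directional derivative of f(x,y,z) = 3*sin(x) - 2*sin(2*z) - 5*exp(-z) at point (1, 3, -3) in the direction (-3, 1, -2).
sqrt(14)*(-10*exp(3) - 9*cos(1) + 8*cos(6))/14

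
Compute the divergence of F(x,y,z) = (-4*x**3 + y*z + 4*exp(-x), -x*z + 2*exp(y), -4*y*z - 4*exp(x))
-12*x**2 - 4*y + 2*exp(y) - 4*exp(-x)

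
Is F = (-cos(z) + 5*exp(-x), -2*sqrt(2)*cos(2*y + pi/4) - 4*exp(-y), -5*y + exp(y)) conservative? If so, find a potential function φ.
No, ∇×F = (exp(y) - 5, sin(z), 0) ≠ 0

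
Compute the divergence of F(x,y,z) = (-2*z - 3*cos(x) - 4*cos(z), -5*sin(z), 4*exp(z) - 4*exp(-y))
4*exp(z) + 3*sin(x)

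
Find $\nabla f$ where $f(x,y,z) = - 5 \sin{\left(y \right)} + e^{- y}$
(0, -5*cos(y) - exp(-y), 0)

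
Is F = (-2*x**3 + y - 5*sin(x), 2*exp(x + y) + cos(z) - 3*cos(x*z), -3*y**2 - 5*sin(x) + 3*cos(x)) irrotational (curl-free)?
No, ∇×F = (-3*x*sin(x*z) - 6*y + sin(z), 3*sin(x) + 5*cos(x), 3*z*sin(x*z) + 2*exp(x + y) - 1)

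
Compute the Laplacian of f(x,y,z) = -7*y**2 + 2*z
-14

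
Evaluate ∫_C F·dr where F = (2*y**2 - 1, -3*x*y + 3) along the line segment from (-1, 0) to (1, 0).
-2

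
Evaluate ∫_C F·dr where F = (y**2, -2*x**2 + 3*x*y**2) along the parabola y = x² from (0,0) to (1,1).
2/35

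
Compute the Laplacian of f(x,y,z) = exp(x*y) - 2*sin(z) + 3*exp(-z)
x**2*exp(x*y) + y**2*exp(x*y) + 2*sin(z) + 3*exp(-z)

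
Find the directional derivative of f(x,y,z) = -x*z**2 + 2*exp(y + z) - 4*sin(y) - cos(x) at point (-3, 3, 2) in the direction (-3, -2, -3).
sqrt(22)*(-10*exp(5) - 24 + 8*cos(3) + 3*sin(3))/22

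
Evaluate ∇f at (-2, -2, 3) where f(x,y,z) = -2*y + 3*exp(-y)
(0, -3*exp(2) - 2, 0)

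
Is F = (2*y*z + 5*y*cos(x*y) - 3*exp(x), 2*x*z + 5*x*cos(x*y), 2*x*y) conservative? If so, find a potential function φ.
Yes, F is conservative. φ = 2*x*y*z - 3*exp(x) + 5*sin(x*y)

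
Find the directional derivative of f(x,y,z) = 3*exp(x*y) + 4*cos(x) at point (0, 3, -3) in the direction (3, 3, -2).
27*sqrt(22)/22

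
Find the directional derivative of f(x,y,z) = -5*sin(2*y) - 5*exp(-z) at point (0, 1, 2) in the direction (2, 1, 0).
-2*sqrt(5)*cos(2)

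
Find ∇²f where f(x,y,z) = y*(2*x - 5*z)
0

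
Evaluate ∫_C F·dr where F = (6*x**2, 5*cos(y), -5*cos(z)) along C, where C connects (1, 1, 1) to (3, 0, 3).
52 - 5*sin(3)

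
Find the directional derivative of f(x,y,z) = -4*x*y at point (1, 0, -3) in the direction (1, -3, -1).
12*sqrt(11)/11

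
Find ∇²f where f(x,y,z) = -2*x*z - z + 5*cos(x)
-5*cos(x)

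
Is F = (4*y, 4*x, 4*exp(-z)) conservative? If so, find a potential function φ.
Yes, F is conservative. φ = 4*x*y - 4*exp(-z)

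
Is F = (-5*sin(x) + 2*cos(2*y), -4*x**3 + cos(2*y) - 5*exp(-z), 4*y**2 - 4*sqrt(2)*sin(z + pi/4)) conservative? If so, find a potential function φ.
No, ∇×F = (8*y - 5*exp(-z), 0, -12*x**2 + 4*sin(2*y)) ≠ 0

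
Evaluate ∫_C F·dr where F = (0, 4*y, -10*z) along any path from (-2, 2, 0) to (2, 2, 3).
-45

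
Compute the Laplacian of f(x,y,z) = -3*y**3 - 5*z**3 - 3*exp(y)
-18*y - 30*z - 3*exp(y)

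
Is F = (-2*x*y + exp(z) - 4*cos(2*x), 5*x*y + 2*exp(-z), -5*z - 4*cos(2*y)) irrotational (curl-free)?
No, ∇×F = (8*sin(2*y) + 2*exp(-z), exp(z), 2*x + 5*y)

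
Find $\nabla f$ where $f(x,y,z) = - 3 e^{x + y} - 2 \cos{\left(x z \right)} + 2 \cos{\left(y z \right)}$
(2*z*sin(x*z) - 3*exp(x + y), -2*z*sin(y*z) - 3*exp(x + y), 2*x*sin(x*z) - 2*y*sin(y*z))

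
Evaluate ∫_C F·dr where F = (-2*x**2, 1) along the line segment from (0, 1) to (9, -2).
-489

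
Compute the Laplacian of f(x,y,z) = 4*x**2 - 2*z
8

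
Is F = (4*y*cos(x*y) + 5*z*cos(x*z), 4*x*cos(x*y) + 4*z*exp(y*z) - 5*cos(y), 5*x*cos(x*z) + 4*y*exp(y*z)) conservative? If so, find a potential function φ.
Yes, F is conservative. φ = 4*exp(y*z) - 5*sin(y) + 4*sin(x*y) + 5*sin(x*z)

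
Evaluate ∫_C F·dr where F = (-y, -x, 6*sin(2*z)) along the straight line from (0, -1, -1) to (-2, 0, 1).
0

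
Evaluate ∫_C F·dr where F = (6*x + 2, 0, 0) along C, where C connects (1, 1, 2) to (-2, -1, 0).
3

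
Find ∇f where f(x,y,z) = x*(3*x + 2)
(6*x + 2, 0, 0)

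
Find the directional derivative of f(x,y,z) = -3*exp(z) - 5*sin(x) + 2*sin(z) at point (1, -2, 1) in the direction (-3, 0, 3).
sqrt(2)*(-3*E + 7*cos(1))/2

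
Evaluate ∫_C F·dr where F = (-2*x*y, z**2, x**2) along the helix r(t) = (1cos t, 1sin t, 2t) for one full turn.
18*pi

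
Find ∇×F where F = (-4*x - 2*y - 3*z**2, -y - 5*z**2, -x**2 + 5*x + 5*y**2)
(10*y + 10*z, 2*x - 6*z - 5, 2)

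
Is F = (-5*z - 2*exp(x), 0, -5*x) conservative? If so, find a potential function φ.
Yes, F is conservative. φ = -5*x*z - 2*exp(x)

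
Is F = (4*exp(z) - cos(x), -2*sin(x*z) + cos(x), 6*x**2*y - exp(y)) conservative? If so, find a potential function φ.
No, ∇×F = (6*x**2 + 2*x*cos(x*z) - exp(y), -12*x*y + 4*exp(z), -2*z*cos(x*z) - sin(x)) ≠ 0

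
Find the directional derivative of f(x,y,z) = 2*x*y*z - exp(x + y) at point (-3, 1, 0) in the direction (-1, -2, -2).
exp(-2) + 4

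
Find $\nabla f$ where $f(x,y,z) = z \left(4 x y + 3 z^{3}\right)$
(4*y*z, 4*x*z, 4*x*y + 12*z**3)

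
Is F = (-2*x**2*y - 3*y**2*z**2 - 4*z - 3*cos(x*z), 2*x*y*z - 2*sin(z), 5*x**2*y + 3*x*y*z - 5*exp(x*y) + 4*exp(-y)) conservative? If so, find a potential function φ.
No, ∇×F = (5*x**2 - 2*x*y + 3*x*z - 5*x*exp(x*y) + 2*cos(z) - 4*exp(-y), -10*x*y + 3*x*sin(x*z) - 6*y**2*z - 3*y*z + 5*y*exp(x*y) - 4, 2*x**2 + 6*y*z**2 + 2*y*z) ≠ 0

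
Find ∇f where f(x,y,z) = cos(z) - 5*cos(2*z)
(0, 0, (20*cos(z) - 1)*sin(z))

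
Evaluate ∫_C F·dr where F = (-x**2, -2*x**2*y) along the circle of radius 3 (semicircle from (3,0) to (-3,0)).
18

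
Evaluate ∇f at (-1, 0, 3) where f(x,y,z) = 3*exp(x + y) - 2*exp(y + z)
(3*exp(-1), (3 - 2*exp(4))*exp(-1), -2*exp(3))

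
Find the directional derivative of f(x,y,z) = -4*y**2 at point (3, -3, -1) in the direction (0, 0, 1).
0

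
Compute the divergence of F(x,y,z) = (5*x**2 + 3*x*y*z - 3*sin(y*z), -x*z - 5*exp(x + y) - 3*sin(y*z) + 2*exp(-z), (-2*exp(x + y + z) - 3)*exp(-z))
10*x + 3*y*z - 3*z*cos(y*z) - 5*exp(x + y) + 3*exp(-z)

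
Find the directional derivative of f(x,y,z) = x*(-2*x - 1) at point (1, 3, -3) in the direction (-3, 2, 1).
15*sqrt(14)/14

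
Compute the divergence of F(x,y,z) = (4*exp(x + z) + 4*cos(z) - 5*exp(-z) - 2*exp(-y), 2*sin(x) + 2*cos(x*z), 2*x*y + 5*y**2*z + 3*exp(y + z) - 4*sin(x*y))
5*y**2 + 4*exp(x + z) + 3*exp(y + z)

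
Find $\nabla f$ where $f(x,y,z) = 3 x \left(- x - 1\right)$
(-6*x - 3, 0, 0)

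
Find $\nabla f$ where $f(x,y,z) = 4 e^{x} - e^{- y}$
(4*exp(x), exp(-y), 0)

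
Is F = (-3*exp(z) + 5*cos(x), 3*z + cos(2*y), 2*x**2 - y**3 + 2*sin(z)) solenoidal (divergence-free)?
No, ∇·F = -5*sin(x) - 2*sin(2*y) + 2*cos(z)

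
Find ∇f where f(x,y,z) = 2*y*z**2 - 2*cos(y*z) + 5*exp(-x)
(-5*exp(-x), 2*z*(z + sin(y*z)), 2*y*(2*z + sin(y*z)))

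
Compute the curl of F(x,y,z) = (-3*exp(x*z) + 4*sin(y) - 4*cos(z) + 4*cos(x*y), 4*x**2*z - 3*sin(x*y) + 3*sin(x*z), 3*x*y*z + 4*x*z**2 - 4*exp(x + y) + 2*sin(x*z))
(-4*x**2 + 3*x*z - 3*x*cos(x*z) - 4*exp(x + y), -3*x*exp(x*z) - 3*y*z - 4*z**2 - 2*z*cos(x*z) + 4*exp(x + y) + 4*sin(z), 8*x*z + 4*x*sin(x*y) - 3*y*cos(x*y) + 3*z*cos(x*z) - 4*cos(y))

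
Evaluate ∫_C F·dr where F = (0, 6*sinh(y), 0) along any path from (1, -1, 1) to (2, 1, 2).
0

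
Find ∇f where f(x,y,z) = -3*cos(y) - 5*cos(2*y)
(0, (20*cos(y) + 3)*sin(y), 0)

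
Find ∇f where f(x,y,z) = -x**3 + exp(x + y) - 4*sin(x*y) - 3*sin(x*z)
(-3*x**2 - 4*y*cos(x*y) - 3*z*cos(x*z) + exp(x + y), -4*x*cos(x*y) + exp(x + y), -3*x*cos(x*z))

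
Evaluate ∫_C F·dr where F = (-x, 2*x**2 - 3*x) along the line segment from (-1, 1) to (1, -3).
-8/3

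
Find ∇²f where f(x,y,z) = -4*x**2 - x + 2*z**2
-4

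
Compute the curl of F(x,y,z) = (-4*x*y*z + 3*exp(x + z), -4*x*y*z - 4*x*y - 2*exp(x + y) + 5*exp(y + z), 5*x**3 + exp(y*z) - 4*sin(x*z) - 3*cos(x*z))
(4*x*y + z*exp(y*z) - 5*exp(y + z), -15*x**2 - 4*x*y - 3*z*sin(x*z) + 4*z*cos(x*z) + 3*exp(x + z), 4*x*z - 4*y*z - 4*y - 2*exp(x + y))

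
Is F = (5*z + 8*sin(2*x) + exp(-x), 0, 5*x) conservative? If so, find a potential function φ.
Yes, F is conservative. φ = 5*x*z - 4*cos(2*x) - exp(-x)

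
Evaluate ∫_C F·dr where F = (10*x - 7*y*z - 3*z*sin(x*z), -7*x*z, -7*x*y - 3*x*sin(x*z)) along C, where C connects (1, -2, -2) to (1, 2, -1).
-3*cos(2) + 3*cos(1) + 42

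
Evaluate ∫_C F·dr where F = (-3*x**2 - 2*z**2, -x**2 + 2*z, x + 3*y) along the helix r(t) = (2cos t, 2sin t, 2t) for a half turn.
-40 + 16*pi**2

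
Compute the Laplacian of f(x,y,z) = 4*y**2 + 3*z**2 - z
14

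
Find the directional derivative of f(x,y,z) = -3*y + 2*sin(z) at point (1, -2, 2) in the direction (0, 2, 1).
2*sqrt(5)*(-3 + cos(2))/5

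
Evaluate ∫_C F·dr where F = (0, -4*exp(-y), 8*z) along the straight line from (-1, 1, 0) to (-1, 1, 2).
16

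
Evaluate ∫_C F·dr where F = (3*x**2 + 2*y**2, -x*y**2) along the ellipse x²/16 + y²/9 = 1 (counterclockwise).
-27*pi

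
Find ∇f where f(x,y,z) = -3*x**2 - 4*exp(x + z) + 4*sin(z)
(-6*x - 4*exp(x + z), 0, -4*exp(x + z) + 4*cos(z))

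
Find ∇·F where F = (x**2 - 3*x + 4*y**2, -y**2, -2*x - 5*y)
2*x - 2*y - 3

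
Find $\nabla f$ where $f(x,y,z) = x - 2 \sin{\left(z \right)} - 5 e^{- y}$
(1, 5*exp(-y), -2*cos(z))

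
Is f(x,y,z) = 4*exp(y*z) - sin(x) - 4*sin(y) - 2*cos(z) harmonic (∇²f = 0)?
No, ∇²f = 4*y**2*exp(y*z) + 4*z**2*exp(y*z) + sin(x) + 4*sin(y) + 2*cos(z)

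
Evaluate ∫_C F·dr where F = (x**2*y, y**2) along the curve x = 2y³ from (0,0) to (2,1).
41/15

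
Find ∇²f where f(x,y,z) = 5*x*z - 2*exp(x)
-2*exp(x)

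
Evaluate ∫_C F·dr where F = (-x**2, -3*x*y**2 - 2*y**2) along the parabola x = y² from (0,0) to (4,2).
-688/15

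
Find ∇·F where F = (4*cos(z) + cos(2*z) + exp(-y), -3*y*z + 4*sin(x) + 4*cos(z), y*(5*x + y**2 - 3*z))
-3*y - 3*z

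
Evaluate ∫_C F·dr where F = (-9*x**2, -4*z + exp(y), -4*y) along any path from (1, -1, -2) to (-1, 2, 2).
-2 - exp(-1) + exp(2)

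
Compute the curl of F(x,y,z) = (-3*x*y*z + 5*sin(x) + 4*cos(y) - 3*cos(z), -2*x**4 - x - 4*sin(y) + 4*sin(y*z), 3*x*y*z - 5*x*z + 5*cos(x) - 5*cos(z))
(3*x*z - 4*y*cos(y*z), -3*x*y - 3*y*z + 5*z + 5*sin(x) + 3*sin(z), -8*x**3 + 3*x*z + 4*sin(y) - 1)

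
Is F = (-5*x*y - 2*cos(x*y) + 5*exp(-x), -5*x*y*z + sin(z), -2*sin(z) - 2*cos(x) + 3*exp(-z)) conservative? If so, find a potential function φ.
No, ∇×F = (5*x*y - cos(z), -2*sin(x), -2*x*sin(x*y) + 5*x - 5*y*z) ≠ 0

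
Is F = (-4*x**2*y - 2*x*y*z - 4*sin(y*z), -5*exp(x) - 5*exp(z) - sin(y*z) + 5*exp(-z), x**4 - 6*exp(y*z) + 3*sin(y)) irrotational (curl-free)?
No, ∇×F = (y*cos(y*z) - 6*z*exp(y*z) + 5*exp(z) + 3*cos(y) + 5*exp(-z), -4*x**3 - 2*x*y - 4*y*cos(y*z), 4*x**2 + 2*x*z + 4*z*cos(y*z) - 5*exp(x))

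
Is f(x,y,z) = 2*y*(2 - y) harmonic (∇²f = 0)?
No, ∇²f = -4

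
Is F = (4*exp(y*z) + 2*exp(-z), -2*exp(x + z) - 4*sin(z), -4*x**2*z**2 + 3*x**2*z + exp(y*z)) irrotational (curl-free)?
No, ∇×F = (z*exp(y*z) + 2*exp(x + z) + 4*cos(z), 8*x*z**2 - 6*x*z + 4*y*exp(y*z) - 2*exp(-z), -4*z*exp(y*z) - 2*exp(x + z))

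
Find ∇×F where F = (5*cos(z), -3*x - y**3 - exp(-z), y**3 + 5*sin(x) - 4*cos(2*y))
(3*y**2 + 8*sin(2*y) - exp(-z), -5*sin(z) - 5*cos(x), -3)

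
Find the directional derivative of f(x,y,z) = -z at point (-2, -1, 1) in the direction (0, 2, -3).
3*sqrt(13)/13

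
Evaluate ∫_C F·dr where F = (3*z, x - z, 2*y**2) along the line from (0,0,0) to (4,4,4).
200/3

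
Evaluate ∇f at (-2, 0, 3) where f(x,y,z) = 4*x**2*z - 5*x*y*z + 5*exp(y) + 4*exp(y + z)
(-48, 35 + 4*exp(3), 16 + 4*exp(3))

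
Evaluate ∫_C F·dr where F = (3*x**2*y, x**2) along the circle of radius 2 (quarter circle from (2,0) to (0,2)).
16/3 - 3*pi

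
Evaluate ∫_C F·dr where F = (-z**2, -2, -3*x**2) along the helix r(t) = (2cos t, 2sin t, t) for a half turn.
-6*pi - 8 + 2*pi**2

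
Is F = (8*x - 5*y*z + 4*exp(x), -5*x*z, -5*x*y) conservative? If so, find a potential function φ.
Yes, F is conservative. φ = 4*x**2 - 5*x*y*z + 4*exp(x)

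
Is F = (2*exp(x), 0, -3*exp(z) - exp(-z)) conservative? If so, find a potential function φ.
Yes, F is conservative. φ = 2*exp(x) - 3*exp(z) + exp(-z)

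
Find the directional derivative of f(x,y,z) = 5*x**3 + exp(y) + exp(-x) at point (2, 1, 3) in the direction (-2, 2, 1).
-40 + 2*exp(-2)/3 + 2*E/3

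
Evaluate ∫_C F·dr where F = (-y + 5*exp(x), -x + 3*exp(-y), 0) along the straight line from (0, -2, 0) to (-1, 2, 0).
-3 - 3*exp(-2) + 5*exp(-1) + 3*exp(2)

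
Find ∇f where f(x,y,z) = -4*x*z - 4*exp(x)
(-4*z - 4*exp(x), 0, -4*x)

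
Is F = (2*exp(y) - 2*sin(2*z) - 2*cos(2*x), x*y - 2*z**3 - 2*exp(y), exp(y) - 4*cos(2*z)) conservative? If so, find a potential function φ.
No, ∇×F = (6*z**2 + exp(y), -4*cos(2*z), y - 2*exp(y)) ≠ 0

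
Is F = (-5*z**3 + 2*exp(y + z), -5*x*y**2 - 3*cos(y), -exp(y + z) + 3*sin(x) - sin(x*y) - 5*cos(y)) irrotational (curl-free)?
No, ∇×F = (-x*cos(x*y) - exp(y + z) + 5*sin(y), y*cos(x*y) - 15*z**2 + 2*exp(y + z) - 3*cos(x), -5*y**2 - 2*exp(y + z))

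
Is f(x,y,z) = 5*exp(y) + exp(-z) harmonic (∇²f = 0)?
No, ∇²f = 5*exp(y) + exp(-z)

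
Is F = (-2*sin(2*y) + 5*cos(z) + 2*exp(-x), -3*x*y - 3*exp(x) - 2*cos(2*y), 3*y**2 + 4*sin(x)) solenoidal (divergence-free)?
No, ∇·F = -3*x + 4*sin(2*y) - 2*exp(-x)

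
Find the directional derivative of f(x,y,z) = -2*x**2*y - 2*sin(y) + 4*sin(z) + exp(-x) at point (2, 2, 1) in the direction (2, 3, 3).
sqrt(22)*(-16*exp(2) + 3*(-4 - cos(2) + 2*cos(1))*exp(2) - 1)*exp(-2)/11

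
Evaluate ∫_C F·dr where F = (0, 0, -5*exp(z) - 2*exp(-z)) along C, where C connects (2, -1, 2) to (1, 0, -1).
(-5*E - 2 + (2 + 5*E)*exp(3))*exp(-2)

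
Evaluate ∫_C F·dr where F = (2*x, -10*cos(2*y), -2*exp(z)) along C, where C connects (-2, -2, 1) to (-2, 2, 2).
-2*exp(2) + 2*E - 10*sin(4)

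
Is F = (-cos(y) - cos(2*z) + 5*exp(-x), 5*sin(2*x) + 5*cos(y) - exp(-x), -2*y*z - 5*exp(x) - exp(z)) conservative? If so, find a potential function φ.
No, ∇×F = (-2*z, 5*exp(x) + 2*sin(2*z), -sin(y) + 10*cos(2*x) + exp(-x)) ≠ 0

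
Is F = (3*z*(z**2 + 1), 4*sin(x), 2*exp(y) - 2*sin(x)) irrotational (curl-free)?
No, ∇×F = (2*exp(y), 9*z**2 + 2*cos(x) + 3, 4*cos(x))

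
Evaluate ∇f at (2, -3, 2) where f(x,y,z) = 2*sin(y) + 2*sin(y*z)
(0, 2*cos(3) + 4*cos(6), -6*cos(6))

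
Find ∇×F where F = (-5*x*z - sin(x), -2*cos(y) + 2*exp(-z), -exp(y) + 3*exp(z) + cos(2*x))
(-exp(y) + 2*exp(-z), -5*x + 2*sin(2*x), 0)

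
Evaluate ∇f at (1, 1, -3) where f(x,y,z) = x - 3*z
(1, 0, -3)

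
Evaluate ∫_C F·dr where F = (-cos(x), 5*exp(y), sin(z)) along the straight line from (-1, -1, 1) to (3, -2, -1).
-5*exp(-1) - sin(1) - sin(3) + 5*exp(-2)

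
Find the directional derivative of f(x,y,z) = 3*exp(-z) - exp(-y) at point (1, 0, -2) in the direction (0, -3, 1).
-3*sqrt(10)*(1 + exp(2))/10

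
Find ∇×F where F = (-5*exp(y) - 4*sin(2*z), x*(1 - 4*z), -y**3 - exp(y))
(4*x - 3*y**2 - exp(y), -8*cos(2*z), -4*z + 5*exp(y) + 1)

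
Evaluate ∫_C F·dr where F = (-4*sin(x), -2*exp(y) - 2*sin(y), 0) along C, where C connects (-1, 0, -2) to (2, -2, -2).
6*cos(2) - 4*cos(1) - 2*exp(-2)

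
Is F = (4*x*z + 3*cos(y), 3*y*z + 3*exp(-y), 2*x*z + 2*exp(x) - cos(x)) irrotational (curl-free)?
No, ∇×F = (-3*y, 4*x - 2*z - 2*exp(x) - sin(x), 3*sin(y))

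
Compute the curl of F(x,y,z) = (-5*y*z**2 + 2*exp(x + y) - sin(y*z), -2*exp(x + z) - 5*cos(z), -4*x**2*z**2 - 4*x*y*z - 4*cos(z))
(-4*x*z + 2*exp(x + z) - 5*sin(z), 8*x*z**2 - 6*y*z - y*cos(y*z), 5*z**2 + z*cos(y*z) - 2*exp(x + y) - 2*exp(x + z))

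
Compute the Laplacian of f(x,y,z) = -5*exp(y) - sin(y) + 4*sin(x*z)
-4*x**2*sin(x*z) - 4*z**2*sin(x*z) - 5*exp(y) + sin(y)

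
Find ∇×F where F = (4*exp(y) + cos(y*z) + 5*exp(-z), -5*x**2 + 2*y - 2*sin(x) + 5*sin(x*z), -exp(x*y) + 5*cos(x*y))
(-x*(exp(x*y) + 5*sin(x*y) + 5*cos(x*z)), (y*(exp(x*y) + 5*sin(x*y) - sin(y*z))*exp(z) - 5)*exp(-z), -10*x + z*sin(y*z) + 5*z*cos(x*z) - 4*exp(y) - 2*cos(x))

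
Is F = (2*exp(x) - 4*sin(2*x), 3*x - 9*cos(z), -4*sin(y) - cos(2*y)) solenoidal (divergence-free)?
No, ∇·F = 2*exp(x) - 8*cos(2*x)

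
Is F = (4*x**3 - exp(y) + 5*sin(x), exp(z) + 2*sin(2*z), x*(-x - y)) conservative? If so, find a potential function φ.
No, ∇×F = (-x - exp(z) - 4*cos(2*z), 2*x + y, exp(y)) ≠ 0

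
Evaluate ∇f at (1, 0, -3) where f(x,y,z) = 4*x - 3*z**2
(4, 0, 18)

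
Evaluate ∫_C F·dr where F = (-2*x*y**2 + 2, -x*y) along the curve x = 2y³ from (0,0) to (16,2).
-3744/5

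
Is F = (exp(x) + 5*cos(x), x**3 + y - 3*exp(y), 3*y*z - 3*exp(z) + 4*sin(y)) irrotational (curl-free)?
No, ∇×F = (3*z + 4*cos(y), 0, 3*x**2)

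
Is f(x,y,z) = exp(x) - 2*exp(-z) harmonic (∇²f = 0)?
No, ∇²f = exp(x) - 2*exp(-z)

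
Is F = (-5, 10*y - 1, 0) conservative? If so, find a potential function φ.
Yes, F is conservative. φ = -5*x + 5*y**2 - y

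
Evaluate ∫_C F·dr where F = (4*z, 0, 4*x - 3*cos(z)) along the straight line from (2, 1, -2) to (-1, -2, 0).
16 - 3*sin(2)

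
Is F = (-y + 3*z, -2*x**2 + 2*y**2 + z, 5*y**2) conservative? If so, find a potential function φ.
No, ∇×F = (10*y - 1, 3, 1 - 4*x) ≠ 0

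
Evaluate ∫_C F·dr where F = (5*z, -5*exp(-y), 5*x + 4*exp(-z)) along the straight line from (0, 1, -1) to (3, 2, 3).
-5*exp(-1) - 4*exp(-3) + 5*exp(-2) + 4*E + 45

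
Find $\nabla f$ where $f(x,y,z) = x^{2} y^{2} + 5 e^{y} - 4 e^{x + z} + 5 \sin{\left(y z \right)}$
(2*x*y**2 - 4*exp(x + z), 2*x**2*y + 5*z*cos(y*z) + 5*exp(y), 5*y*cos(y*z) - 4*exp(x + z))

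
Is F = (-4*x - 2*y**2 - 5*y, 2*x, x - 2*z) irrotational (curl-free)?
No, ∇×F = (0, -1, 4*y + 7)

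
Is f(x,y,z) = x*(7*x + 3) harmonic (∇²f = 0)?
No, ∇²f = 14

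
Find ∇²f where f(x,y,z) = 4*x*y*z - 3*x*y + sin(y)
-sin(y)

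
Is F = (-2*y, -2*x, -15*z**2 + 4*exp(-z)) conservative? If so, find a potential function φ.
Yes, F is conservative. φ = -2*x*y - 5*z**3 - 4*exp(-z)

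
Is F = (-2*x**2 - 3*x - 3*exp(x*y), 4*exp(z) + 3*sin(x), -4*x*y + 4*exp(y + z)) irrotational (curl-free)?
No, ∇×F = (-4*x - 4*exp(z) + 4*exp(y + z), 4*y, 3*x*exp(x*y) + 3*cos(x))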